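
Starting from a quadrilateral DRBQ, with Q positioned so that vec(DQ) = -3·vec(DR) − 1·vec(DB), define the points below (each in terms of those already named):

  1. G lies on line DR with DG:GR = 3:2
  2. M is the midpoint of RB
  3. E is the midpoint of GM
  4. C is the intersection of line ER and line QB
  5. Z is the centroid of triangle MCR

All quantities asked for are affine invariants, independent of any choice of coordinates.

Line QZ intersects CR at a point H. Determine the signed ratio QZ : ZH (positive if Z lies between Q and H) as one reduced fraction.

Set D = (0, 0), R = (1, 0), B = (0, 1), Q = (-3, -1); any affine frame gives the same invariant.
1. G lies on line DR with DG:GR = 3:2 ⇒ G = (3/5, 0)
2. M is the midpoint of RB ⇒ M = (1/2, 1/2)
3. E is the midpoint of GM ⇒ E = (11/20, 1/4)
4. C is the intersection of line ER and line QB ⇒ C = (-4/11, 25/33)
5. Z is the centroid of triangle MCR ⇒ Z = (25/66, 83/198)
line QZ meets CR at H = (593/1958, 2275/5874)
Z = Q + t·(H−Q) with t = 89/87, so QZ:ZH = 89/87:-2/87

QZ:ZH = -89/2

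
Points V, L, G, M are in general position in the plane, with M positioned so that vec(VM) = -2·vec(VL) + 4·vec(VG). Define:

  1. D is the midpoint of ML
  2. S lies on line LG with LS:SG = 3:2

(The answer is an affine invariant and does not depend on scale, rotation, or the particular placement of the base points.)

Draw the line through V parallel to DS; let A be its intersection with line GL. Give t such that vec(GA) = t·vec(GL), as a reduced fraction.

t = -9/5

Work in coordinates with V = (0, 0), L = (1, 0), G = (0, 1), M = (-2, 4).
1. D is the midpoint of ML ⇒ D = (-1/2, 2)
2. S lies on line LG with LS:SG = 3:2 ⇒ S = (2/5, 3/5)
through V parallel to DS: direction (9/10, -7/5); meets GL at A = (-9/5, 14/5)
A = G + t·(L−G) with t = -9/5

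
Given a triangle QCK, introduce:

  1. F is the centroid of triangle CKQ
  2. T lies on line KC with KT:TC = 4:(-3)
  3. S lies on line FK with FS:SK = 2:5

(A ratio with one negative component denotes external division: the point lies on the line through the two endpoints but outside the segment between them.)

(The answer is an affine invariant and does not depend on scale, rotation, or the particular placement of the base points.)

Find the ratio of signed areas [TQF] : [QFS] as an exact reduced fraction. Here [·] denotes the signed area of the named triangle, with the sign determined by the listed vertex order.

[TQF]:[QFS] = -49/2

Set Q = (0, 0), C = (1, 0), K = (0, 1); any affine frame gives the same invariant.
1. F is the centroid of triangle CKQ ⇒ F = (1/3, 1/3)
2. T lies on line KC with KT:TC = 4:(-3) ⇒ T = (4, -3)
3. S lies on line FK with FS:SK = 2:5 ⇒ S = (5/21, 11/21)
2·[TQF] = -7/3, 2·[QFS] = 2/21
[TQF]:[QFS] = -7/3:2/21 = -49/2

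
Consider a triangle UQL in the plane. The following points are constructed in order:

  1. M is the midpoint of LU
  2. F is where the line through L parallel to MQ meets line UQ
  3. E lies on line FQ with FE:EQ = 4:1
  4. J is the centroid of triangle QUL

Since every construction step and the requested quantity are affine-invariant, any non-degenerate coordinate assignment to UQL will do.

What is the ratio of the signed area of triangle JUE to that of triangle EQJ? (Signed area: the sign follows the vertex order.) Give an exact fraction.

[JUE]:[EQJ] = -6

Work in coordinates with U = (0, 0), Q = (1, 0), L = (0, 1).
1. M is the midpoint of LU ⇒ M = (0, 1/2)
2. F is where the line through L parallel to MQ meets line UQ ⇒ F = (2, 0)
3. E lies on line FQ with FE:EQ = 4:1 ⇒ E = (6/5, 0)
4. J is the centroid of triangle QUL ⇒ J = (1/3, 1/3)
2·[JUE] = 2/5, 2·[EQJ] = -1/15
[JUE]:[EQJ] = 2/5:-1/15 = -6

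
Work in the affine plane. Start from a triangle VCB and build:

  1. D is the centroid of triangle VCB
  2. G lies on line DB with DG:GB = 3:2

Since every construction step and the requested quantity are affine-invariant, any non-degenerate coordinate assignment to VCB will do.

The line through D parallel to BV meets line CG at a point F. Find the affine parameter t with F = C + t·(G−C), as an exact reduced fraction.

t = 10/13

Assign V = (0, 0), C = (1, 0), B = (0, 1) — the answer is frame-independent, so this choice is without loss of generality.
1. D is the centroid of triangle VCB ⇒ D = (1/3, 1/3)
2. G lies on line DB with DG:GB = 3:2 ⇒ G = (2/15, 11/15)
through D parallel to BV: direction (0, -1); meets CG at F = (1/3, 22/39)
F = C + t·(G−C) with t = 10/13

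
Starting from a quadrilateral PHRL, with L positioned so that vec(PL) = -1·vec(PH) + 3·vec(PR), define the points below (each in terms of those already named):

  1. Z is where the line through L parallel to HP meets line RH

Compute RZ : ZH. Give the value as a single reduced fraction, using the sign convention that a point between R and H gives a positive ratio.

Choose coordinates P = (0, 0), H = (1, 0), R = (0, 1), L = (-1, 3).
1. Z is where the line through L parallel to HP meets line RH ⇒ Z = (-2, 3)
Z = R + t·(H−R) with t = -2, so RZ:ZH = t:(1−t) = -2:3

RZ:ZH = -2/3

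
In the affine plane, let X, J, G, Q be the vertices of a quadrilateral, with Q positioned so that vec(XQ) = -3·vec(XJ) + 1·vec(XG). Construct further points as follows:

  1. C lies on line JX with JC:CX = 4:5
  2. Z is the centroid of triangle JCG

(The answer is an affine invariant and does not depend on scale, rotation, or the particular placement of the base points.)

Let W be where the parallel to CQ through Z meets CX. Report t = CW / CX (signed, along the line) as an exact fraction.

Work in coordinates with X = (0, 0), J = (1, 0), G = (0, 1), Q = (-3, 1).
1. C lies on line JX with JC:CX = 4:5 ⇒ C = (5/9, 0)
2. Z is the centroid of triangle JCG ⇒ Z = (14/27, 1/3)
through Z parallel to CQ: direction (-32/9, 1); meets CX at W = (46/27, 0)
W = C + t·(X−C) with t = -31/15

t = -31/15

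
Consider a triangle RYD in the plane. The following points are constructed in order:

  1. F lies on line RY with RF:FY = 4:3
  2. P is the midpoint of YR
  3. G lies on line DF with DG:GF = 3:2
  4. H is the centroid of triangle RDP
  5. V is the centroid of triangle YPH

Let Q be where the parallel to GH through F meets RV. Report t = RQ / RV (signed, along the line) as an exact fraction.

Work in coordinates with R = (0, 0), Y = (1, 0), D = (0, 1).
1. F lies on line RY with RF:FY = 4:3 ⇒ F = (4/7, 0)
2. P is the midpoint of YR ⇒ P = (1/2, 0)
3. G lies on line DF with DG:GF = 3:2 ⇒ G = (12/35, 2/5)
4. H is the centroid of triangle RDP ⇒ H = (1/6, 1/3)
5. V is the centroid of triangle YPH ⇒ V = (5/9, 1/9)
through F parallel to GH: direction (-37/210, -1/15); meets RV at Q = (40/33, 8/33)
Q = R + t·(V−R) with t = 24/11

t = 24/11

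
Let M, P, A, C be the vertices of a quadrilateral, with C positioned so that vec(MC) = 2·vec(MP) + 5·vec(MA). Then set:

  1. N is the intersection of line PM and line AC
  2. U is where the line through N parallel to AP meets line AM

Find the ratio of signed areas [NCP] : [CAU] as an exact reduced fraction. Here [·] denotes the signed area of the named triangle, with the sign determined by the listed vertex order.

Assign M = (0, 0), P = (1, 0), A = (0, 1), C = (2, 5) — the answer is frame-independent, so this choice is without loss of generality.
1. N is the intersection of line PM and line AC ⇒ N = (-1/2, 0)
2. U is where the line through N parallel to AP meets line AM ⇒ U = (0, -1/2)
2·[NCP] = -15/2, 2·[CAU] = 3
[NCP]:[CAU] = -15/2:3 = -5/2

[NCP]:[CAU] = -5/2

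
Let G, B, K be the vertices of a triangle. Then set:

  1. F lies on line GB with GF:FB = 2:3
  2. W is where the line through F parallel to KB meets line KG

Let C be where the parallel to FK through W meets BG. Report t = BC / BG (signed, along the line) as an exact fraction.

Work in coordinates with G = (0, 0), B = (1, 0), K = (0, 1).
1. F lies on line GB with GF:FB = 2:3 ⇒ F = (2/5, 0)
2. W is where the line through F parallel to KB meets line KG ⇒ W = (0, 2/5)
through W parallel to FK: direction (-2/5, 1); meets BG at C = (4/25, 0)
C = B + t·(G−B) with t = 21/25

t = 21/25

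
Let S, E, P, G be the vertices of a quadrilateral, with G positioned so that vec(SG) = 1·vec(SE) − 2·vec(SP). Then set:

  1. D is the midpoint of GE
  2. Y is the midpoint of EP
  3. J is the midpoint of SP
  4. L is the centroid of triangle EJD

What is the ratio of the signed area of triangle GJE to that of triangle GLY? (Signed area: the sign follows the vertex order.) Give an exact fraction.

Choose coordinates S = (0, 0), E = (1, 0), P = (0, 1), G = (1, -2).
1. D is the midpoint of GE ⇒ D = (1, -1)
2. Y is the midpoint of EP ⇒ Y = (1/2, 1/2)
3. J is the midpoint of SP ⇒ J = (0, 1/2)
4. L is the centroid of triangle EJD ⇒ L = (2/3, -1/6)
2·[GJE] = -2, 2·[GLY] = 1/12
[GJE]:[GLY] = -2:1/12 = -24

[GJE]:[GLY] = -24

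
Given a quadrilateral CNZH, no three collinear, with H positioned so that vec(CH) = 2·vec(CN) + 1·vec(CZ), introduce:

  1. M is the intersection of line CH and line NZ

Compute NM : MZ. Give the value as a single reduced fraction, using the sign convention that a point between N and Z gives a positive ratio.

NM:MZ = 1/2

Work in coordinates with C = (0, 0), N = (1, 0), Z = (0, 1), H = (2, 1).
1. M is the intersection of line CH and line NZ ⇒ M = (2/3, 1/3)
M = N + t·(Z−N) with t = 1/3, so NM:MZ = t:(1−t) = 1/3:2/3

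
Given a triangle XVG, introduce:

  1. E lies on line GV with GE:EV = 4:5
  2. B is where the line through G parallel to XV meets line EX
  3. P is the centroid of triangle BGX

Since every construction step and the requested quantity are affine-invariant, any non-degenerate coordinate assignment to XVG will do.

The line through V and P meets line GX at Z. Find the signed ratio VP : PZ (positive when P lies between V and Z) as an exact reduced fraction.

Assign X = (0, 0), V = (1, 0), G = (0, 1) — the answer is frame-independent, so this choice is without loss of generality.
1. E lies on line GV with GE:EV = 4:5 ⇒ E = (4/9, 5/9)
2. B is where the line through G parallel to XV meets line EX ⇒ B = (4/5, 1)
3. P is the centroid of triangle BGX ⇒ P = (4/15, 2/3)
line VP meets GX at Z = (0, 10/11)
P = V + t·(Z−V) with t = 11/15, so VP:PZ = 11/15:4/15

VP:PZ = 11/4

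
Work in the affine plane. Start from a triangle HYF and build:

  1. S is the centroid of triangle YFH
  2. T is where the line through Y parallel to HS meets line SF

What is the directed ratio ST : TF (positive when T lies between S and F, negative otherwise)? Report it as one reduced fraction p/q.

ST:TF = -1/2

Work in coordinates with H = (0, 0), Y = (1, 0), F = (0, 1).
1. S is the centroid of triangle YFH ⇒ S = (1/3, 1/3)
2. T is where the line through Y parallel to HS meets line SF ⇒ T = (2/3, -1/3)
T = S + t·(F−S) with t = -1, so ST:TF = t:(1−t) = -1:2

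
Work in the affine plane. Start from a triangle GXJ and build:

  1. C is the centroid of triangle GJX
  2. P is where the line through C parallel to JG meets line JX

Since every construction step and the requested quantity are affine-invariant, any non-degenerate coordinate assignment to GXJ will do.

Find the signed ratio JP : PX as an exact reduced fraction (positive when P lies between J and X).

JP:PX = 1/2

Assign G = (0, 0), X = (1, 0), J = (0, 1) — the answer is frame-independent, so this choice is without loss of generality.
1. C is the centroid of triangle GJX ⇒ C = (1/3, 1/3)
2. P is where the line through C parallel to JG meets line JX ⇒ P = (1/3, 2/3)
P = J + t·(X−J) with t = 1/3, so JP:PX = t:(1−t) = 1/3:2/3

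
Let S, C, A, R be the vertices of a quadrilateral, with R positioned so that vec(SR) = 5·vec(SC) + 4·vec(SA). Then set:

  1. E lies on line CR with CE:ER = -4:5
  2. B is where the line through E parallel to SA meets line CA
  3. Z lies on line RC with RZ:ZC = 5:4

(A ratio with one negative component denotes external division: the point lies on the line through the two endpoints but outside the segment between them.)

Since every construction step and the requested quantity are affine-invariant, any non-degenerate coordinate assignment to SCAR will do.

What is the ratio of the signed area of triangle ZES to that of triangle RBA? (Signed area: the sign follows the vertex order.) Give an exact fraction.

Choose coordinates S = (0, 0), C = (1, 0), A = (0, 1), R = (5, 4).
1. E lies on line CR with CE:ER = -4:5 ⇒ E = (-15, -16)
2. B is where the line through E parallel to SA meets line CA ⇒ B = (-15, 16)
3. Z lies on line RC with RZ:ZC = 5:4 ⇒ Z = (25/9, 16/9)
2·[ZES] = -160/9, 2·[RBA] = 120
[ZES]:[RBA] = -160/9:120 = -4/27

[ZES]:[RBA] = -4/27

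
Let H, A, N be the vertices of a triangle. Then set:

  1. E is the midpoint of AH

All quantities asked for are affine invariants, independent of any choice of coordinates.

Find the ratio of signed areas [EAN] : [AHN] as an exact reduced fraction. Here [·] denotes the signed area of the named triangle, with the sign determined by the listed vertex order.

[EAN]:[AHN] = -1/2

Work in coordinates with H = (0, 0), A = (1, 0), N = (0, 1).
1. E is the midpoint of AH ⇒ E = (1/2, 0)
2·[EAN] = 1/2, 2·[AHN] = -1
[EAN]:[AHN] = 1/2:-1 = -1/2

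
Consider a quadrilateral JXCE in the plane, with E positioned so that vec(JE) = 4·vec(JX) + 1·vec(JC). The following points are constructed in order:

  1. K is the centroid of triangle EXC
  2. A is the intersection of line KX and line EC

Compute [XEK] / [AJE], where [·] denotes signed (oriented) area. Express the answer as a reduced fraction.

[XEK]:[AJE] = 2/3

Assign J = (0, 0), X = (1, 0), C = (0, 1), E = (4, 1) — the answer is frame-independent, so this choice is without loss of generality.
1. K is the centroid of triangle EXC ⇒ K = (5/3, 2/3)
2. A is the intersection of line KX and line EC ⇒ A = (2, 1)
2·[XEK] = 4/3, 2·[AJE] = 2
[XEK]:[AJE] = 4/3:2 = 2/3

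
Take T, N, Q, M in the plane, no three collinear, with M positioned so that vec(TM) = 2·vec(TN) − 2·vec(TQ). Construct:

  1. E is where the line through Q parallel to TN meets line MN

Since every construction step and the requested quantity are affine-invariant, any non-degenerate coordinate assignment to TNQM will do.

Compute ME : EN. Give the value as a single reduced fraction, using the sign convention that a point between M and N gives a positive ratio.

Choose coordinates T = (0, 0), N = (1, 0), Q = (0, 1), M = (2, -2).
1. E is where the line through Q parallel to TN meets line MN ⇒ E = (1/2, 1)
E = M + t·(N−M) with t = 3/2, so ME:EN = t:(1−t) = 3/2:-1/2

ME:EN = -3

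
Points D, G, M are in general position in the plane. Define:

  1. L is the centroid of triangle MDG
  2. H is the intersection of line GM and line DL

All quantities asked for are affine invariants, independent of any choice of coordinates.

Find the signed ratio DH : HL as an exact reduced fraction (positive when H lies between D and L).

Work in coordinates with D = (0, 0), G = (1, 0), M = (0, 1).
1. L is the centroid of triangle MDG ⇒ L = (1/3, 1/3)
2. H is the intersection of line GM and line DL ⇒ H = (1/2, 1/2)
H = D + t·(L−D) with t = 3/2, so DH:HL = t:(1−t) = 3/2:-1/2

DH:HL = -3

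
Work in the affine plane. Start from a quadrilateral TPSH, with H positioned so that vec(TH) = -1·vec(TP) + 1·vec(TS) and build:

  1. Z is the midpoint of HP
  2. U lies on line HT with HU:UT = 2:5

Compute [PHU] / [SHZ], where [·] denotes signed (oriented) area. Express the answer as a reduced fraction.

[PHU]:[SHZ] = 4/7

Choose coordinates T = (0, 0), P = (1, 0), S = (0, 1), H = (-1, 1).
1. Z is the midpoint of HP ⇒ Z = (0, 1/2)
2. U lies on line HT with HU:UT = 2:5 ⇒ U = (-5/7, 5/7)
2·[PHU] = 2/7, 2·[SHZ] = 1/2
[PHU]:[SHZ] = 2/7:1/2 = 4/7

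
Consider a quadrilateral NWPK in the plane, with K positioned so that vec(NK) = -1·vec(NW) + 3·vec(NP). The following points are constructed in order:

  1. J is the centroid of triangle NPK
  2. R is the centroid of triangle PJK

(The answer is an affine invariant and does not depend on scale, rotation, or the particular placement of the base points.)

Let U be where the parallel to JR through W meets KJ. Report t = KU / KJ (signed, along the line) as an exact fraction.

Assign N = (0, 0), W = (1, 0), P = (0, 1), K = (-1, 3) — the answer is frame-independent, so this choice is without loss of generality.
1. J is the centroid of triangle NPK ⇒ J = (-1/3, 4/3)
2. R is the centroid of triangle PJK ⇒ R = (-4/9, 16/9)
through W parallel to JR: direction (-1/9, 4/9); meets KJ at U = (7/3, -16/3)
U = K + t·(J−K) with t = 5

t = 5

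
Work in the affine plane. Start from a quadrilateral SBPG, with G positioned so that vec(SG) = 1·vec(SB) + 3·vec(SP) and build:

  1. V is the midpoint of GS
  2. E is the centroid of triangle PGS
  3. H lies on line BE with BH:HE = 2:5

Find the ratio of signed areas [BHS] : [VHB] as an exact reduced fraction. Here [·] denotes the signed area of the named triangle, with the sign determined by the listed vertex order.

[BHS]:[VHB] = 4

Set S = (0, 0), B = (1, 0), P = (0, 1), G = (1, 3); any affine frame gives the same invariant.
1. V is the midpoint of GS ⇒ V = (1/2, 3/2)
2. E is the centroid of triangle PGS ⇒ E = (1/3, 4/3)
3. H lies on line BE with BH:HE = 2:5 ⇒ H = (17/21, 8/21)
2·[BHS] = 8/21, 2·[VHB] = 2/21
[BHS]:[VHB] = 8/21:2/21 = 4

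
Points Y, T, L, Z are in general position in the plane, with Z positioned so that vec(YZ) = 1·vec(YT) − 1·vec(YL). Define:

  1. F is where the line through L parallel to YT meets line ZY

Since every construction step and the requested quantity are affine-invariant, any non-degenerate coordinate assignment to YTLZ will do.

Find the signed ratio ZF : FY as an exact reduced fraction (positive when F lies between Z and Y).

ZF:FY = -2

Work in coordinates with Y = (0, 0), T = (1, 0), L = (0, 1), Z = (1, -1).
1. F is where the line through L parallel to YT meets line ZY ⇒ F = (-1, 1)
F = Z + t·(Y−Z) with t = 2, so ZF:FY = t:(1−t) = 2:-1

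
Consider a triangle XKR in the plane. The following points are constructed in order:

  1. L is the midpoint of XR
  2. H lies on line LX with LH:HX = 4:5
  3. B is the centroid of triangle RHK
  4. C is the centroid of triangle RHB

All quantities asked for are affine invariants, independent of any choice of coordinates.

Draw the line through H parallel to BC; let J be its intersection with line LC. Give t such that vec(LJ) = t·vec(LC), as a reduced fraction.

t = -8/5

Set X = (0, 0), K = (1, 0), R = (0, 1); any affine frame gives the same invariant.
1. L is the midpoint of XR ⇒ L = (0, 1/2)
2. H lies on line LX with LH:HX = 4:5 ⇒ H = (0, 5/18)
3. B is the centroid of triangle RHK ⇒ B = (1/3, 23/54)
4. C is the centroid of triangle RHB ⇒ C = (1/9, 46/81)
through H parallel to BC: direction (-2/9, 23/162); meets LC at J = (-8/45, 317/810)
J = L + t·(C−L) with t = -8/5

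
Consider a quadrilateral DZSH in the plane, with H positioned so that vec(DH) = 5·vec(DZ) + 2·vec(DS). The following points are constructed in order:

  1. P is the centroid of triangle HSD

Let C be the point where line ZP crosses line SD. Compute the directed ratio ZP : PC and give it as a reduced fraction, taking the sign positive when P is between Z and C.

ZP:PC = -2/5

Work in coordinates with D = (0, 0), Z = (1, 0), S = (0, 1), H = (5, 2).
1. P is the centroid of triangle HSD ⇒ P = (5/3, 1)
line ZP meets SD at C = (0, -3/2)
P = Z + t·(C−Z) with t = -2/3, so ZP:PC = -2/3:5/3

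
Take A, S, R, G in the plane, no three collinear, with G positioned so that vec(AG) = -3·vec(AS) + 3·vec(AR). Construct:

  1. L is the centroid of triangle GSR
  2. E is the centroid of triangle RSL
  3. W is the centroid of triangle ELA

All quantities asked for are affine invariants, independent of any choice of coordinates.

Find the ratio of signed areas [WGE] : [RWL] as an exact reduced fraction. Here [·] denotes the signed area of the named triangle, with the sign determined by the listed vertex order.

Set A = (0, 0), S = (1, 0), R = (0, 1), G = (-3, 3); any affine frame gives the same invariant.
1. L is the centroid of triangle GSR ⇒ L = (-2/3, 4/3)
2. E is the centroid of triangle RSL ⇒ E = (1/9, 7/9)
3. W is the centroid of triangle ELA ⇒ W = (-5/27, 19/27)
2·[WGE] = -8/9, 2·[RWL] = -7/27
[WGE]:[RWL] = -8/9:-7/27 = 24/7

[WGE]:[RWL] = 24/7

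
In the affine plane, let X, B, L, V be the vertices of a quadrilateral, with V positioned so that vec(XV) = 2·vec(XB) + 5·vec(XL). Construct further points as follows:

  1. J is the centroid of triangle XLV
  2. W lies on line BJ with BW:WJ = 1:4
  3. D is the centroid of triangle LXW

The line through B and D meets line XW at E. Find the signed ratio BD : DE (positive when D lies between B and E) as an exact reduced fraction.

BD:DE = -16/7

Choose coordinates X = (0, 0), B = (1, 0), L = (0, 1), V = (2, 5).
1. J is the centroid of triangle XLV ⇒ J = (2/3, 2)
2. W lies on line BJ with BW:WJ = 1:4 ⇒ W = (14/15, 2/5)
3. D is the centroid of triangle LXW ⇒ D = (14/45, 7/15)
line BD meets XW at E = (49/80, 21/80)
D = B + t·(E−B) with t = 16/9, so BD:DE = 16/9:-7/9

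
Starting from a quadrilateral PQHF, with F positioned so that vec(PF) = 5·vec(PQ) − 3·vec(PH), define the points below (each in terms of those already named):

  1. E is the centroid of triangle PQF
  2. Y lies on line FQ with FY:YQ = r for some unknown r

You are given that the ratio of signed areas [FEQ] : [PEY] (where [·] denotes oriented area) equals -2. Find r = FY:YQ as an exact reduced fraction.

Work in coordinates with P = (0, 0), Q = (1, 0), H = (0, 1), F = (5, -3).
1. E is the centroid of triangle PQF ⇒ E = (2, -1)
2. With FY:YQ = r, write λ = r/(r+1) so Y = F + λ·(Q−F); Y is affine-linear in λ
Every point depending on Y is an affine combination of Y and λ-independent points, so each such coordinate is linear in λ; the λ² term in each signed area is a multiple of (Q−F)×(Q−F) = 0, so 2·[FEQ] and 2·[PEY] are each linear in λ. Evaluating at λ=0 and λ=1:
  2·[FEQ] = -1,   2·[PEY] = 2·λ − 1
So [FEQ]:[PEY] = (-1) / (2·λ − 1). Setting this equal to -2:
  -1 = -2·(2·λ − 1)  ⇒  λ = 3/4
Then r = λ/(1−λ) = (3/4)/(1/4) = 3. Check: with r = 3, Y = (2, -3/4) and [FEQ]:[PEY] = -2 as required.

r = 3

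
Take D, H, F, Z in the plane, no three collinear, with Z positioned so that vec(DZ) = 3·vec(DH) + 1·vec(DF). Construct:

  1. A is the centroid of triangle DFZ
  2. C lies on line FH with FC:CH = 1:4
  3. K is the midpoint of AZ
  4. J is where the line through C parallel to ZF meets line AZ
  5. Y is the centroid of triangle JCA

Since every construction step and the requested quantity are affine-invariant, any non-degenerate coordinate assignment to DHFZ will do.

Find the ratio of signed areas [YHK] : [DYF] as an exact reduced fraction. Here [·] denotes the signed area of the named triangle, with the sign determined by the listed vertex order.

Assign D = (0, 0), H = (1, 0), F = (0, 1), Z = (3, 1) — the answer is frame-independent, so this choice is without loss of generality.
1. A is the centroid of triangle DFZ ⇒ A = (1, 2/3)
2. C lies on line FH with FC:CH = 1:4 ⇒ C = (1/5, 4/5)
3. K is the midpoint of AZ ⇒ K = (2, 5/6)
4. J is where the line through C parallel to ZF meets line AZ ⇒ J = (9/5, 4/5)
5. Y is the centroid of triangle JCA ⇒ Y = (1, 34/45)
2·[YHK] = 34/45, 2·[DYF] = 1
[YHK]:[DYF] = 34/45:1 = 34/45

[YHK]:[DYF] = 34/45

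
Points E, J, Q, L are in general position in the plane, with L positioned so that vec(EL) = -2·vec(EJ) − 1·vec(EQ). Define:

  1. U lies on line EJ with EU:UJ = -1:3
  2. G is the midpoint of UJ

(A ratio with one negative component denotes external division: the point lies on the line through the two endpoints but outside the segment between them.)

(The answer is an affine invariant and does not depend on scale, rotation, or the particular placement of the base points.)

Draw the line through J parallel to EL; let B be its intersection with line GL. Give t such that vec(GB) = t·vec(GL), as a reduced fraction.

t = -3

Set E = (0, 0), J = (1, 0), Q = (0, 1), L = (-2, -1); any affine frame gives the same invariant.
1. U lies on line EJ with EU:UJ = -1:3 ⇒ U = (-1/2, 0)
2. G is the midpoint of UJ ⇒ G = (1/4, 0)
through J parallel to EL: direction (-2, -1); meets GL at B = (7, 3)
B = G + t·(L−G) with t = -3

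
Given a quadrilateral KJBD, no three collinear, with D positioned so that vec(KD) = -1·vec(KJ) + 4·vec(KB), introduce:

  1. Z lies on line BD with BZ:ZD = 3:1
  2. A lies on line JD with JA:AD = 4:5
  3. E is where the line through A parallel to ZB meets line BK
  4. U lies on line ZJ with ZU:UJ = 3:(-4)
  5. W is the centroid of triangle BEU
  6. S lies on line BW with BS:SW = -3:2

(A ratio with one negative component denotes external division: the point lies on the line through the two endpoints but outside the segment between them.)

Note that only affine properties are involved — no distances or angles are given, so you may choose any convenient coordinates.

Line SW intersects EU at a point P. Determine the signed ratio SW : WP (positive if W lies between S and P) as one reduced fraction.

Choose coordinates K = (0, 0), J = (1, 0), B = (0, 1), D = (-1, 4).
1. Z lies on line BD with BZ:ZD = 3:1 ⇒ Z = (-3/4, 13/4)
2. A lies on line JD with JA:AD = 4:5 ⇒ A = (1/9, 16/9)
3. E is where the line through A parallel to ZB meets line BK ⇒ E = (0, 19/9)
4. U lies on line ZJ with ZU:UJ = 3:(-4) ⇒ U = (-6, 13)
5. W is the centroid of triangle BEU ⇒ W = (-2, 145/27)
6. S lies on line BW with BS:SW = -3:2 ⇒ S = (-6, 127/9)
line SW meets EU at P = (-3, 68/9)
W = S + t·(P−S) with t = 4/3, so SW:WP = 4/3:-1/3

SW:WP = -4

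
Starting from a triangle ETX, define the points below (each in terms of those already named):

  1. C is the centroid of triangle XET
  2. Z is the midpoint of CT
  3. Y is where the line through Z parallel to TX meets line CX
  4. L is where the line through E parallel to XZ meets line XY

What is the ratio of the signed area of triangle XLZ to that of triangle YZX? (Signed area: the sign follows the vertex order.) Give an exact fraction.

[XLZ]:[YZX] = 8

Choose coordinates E = (0, 0), T = (1, 0), X = (0, 1).
1. C is the centroid of triangle XET ⇒ C = (1/3, 1/3)
2. Z is the midpoint of CT ⇒ Z = (2/3, 1/6)
3. Y is where the line through Z parallel to TX meets line CX ⇒ Y = (1/6, 2/3)
4. L is where the line through E parallel to XZ meets line XY ⇒ L = (4/3, -5/3)
2·[XLZ] = 2/3, 2·[YZX] = 1/12
[XLZ]:[YZX] = 2/3:1/12 = 8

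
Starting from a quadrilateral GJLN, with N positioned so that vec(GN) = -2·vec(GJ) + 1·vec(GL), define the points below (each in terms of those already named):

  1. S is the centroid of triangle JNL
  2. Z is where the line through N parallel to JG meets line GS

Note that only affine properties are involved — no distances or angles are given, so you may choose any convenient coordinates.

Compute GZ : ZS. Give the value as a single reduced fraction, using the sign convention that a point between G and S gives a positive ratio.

Set G = (0, 0), J = (1, 0), L = (0, 1), N = (-2, 1); any affine frame gives the same invariant.
1. S is the centroid of triangle JNL ⇒ S = (-1/3, 2/3)
2. Z is where the line through N parallel to JG meets line GS ⇒ Z = (-1/2, 1)
Z = G + t·(S−G) with t = 3/2, so GZ:ZS = t:(1−t) = 3/2:-1/2

GZ:ZS = -3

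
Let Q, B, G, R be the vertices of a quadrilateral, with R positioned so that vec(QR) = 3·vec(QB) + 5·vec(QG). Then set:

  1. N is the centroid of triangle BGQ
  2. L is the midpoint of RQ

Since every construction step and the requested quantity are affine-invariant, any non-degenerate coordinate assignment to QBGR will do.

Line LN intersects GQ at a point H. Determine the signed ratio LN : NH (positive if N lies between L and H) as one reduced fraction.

Work in coordinates with Q = (0, 0), B = (1, 0), G = (0, 1), R = (3, 5).
1. N is the centroid of triangle BGQ ⇒ N = (1/3, 1/3)
2. L is the midpoint of RQ ⇒ L = (3/2, 5/2)
line LN meets GQ at H = (0, -2/7)
N = L + t·(H−L) with t = 7/9, so LN:NH = 7/9:2/9

LN:NH = 7/2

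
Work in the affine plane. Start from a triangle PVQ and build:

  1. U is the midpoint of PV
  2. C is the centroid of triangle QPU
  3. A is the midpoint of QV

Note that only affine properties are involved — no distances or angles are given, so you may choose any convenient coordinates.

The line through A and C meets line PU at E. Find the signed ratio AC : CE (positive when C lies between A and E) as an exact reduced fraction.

Assign P = (0, 0), V = (1, 0), Q = (0, 1) — the answer is frame-independent, so this choice is without loss of generality.
1. U is the midpoint of PV ⇒ U = (1/2, 0)
2. C is the centroid of triangle QPU ⇒ C = (1/6, 1/3)
3. A is the midpoint of QV ⇒ A = (1/2, 1/2)
line AC meets PU at E = (-1/2, 0)
C = A + t·(E−A) with t = 1/3, so AC:CE = 1/3:2/3

AC:CE = 1/2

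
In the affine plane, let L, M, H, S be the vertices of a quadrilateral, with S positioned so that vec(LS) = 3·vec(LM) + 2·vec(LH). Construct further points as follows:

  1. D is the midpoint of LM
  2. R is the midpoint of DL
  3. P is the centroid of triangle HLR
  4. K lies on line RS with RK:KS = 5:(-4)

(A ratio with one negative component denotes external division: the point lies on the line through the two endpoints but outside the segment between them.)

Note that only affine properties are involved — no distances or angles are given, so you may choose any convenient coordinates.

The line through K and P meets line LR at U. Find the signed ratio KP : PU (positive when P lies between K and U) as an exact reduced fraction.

Assign L = (0, 0), M = (1, 0), H = (0, 1), S = (3, 2) — the answer is frame-independent, so this choice is without loss of generality.
1. D is the midpoint of LM ⇒ D = (1/2, 0)
2. R is the midpoint of DL ⇒ R = (1/4, 0)
3. P is the centroid of triangle HLR ⇒ P = (1/12, 1/3)
4. K lies on line RS with RK:KS = 5:(-4) ⇒ K = (14, 10)
line KP meets LR at U = (-23/58, 0)
P = K + t·(U−K) with t = 29/30, so KP:PU = 29/30:1/30

KP:PU = 29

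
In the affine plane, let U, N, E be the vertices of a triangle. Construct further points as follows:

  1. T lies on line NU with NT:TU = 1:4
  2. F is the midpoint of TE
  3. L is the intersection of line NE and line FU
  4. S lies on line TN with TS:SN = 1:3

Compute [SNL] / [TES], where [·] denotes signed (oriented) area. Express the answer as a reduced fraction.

[SNL]:[TES] = -5/3

Choose coordinates U = (0, 0), N = (1, 0), E = (0, 1).
1. T lies on line NU with NT:TU = 1:4 ⇒ T = (4/5, 0)
2. F is the midpoint of TE ⇒ F = (2/5, 1/2)
3. L is the intersection of line NE and line FU ⇒ L = (4/9, 5/9)
4. S lies on line TN with TS:SN = 1:3 ⇒ S = (17/20, 0)
2·[SNL] = 1/12, 2·[TES] = -1/20
[SNL]:[TES] = 1/12:-1/20 = -5/3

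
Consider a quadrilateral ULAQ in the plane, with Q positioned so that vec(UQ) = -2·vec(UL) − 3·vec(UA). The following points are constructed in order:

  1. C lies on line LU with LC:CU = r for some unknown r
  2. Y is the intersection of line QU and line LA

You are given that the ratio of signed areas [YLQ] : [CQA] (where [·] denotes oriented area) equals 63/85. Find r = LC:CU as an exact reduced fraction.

r = 2/5

Assign U = (0, 0), L = (1, 0), A = (0, 1), Q = (-2, -3) — the answer is frame-independent, so this choice is without loss of generality.
1. With LC:CU = r, write λ = r/(r+1) so C = L + λ·(U−L); C is affine-linear in λ
2. Y is the intersection of line QU and line LA ⇒ Y = (2/5, 3/5)
Every point depending on C is an affine combination of C and λ-independent points, so each such coordinate is linear in λ; the λ² term in each signed area is a multiple of (U−L)×(U−L) = 0, so 2·[YLQ] and 2·[CQA] are each linear in λ. Evaluating at λ=0 and λ=1:
  2·[YLQ] = -18/5,   2·[CQA] = 4·λ − 6
So [YLQ]:[CQA] = (-18/5) / (4·λ − 6). Setting this equal to 63/85:
  -18/5 = 63/85·(4·λ − 6)  ⇒  λ = 2/7
Then r = λ/(1−λ) = (2/7)/(5/7) = 2/5. Check: with r = 2/5, C = (5/7, 0) and [YLQ]:[CQA] = 63/85 as required.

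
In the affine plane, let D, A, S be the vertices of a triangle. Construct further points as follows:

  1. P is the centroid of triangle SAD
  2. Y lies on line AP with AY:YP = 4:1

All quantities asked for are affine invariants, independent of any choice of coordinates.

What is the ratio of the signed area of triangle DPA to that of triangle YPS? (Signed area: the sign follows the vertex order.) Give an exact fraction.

[DPA]:[YPS] = 5

Assign D = (0, 0), A = (1, 0), S = (0, 1) — the answer is frame-independent, so this choice is without loss of generality.
1. P is the centroid of triangle SAD ⇒ P = (1/3, 1/3)
2. Y lies on line AP with AY:YP = 4:1 ⇒ Y = (7/15, 4/15)
2·[DPA] = -1/3, 2·[YPS] = -1/15
[DPA]:[YPS] = -1/3:-1/15 = 5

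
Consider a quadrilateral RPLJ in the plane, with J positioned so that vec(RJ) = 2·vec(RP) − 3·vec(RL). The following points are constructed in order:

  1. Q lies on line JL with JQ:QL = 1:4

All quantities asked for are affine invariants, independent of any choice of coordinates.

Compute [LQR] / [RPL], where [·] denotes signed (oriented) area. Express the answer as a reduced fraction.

[LQR]:[RPL] = -8/5

Assign R = (0, 0), P = (1, 0), L = (0, 1), J = (2, -3) — the answer is frame-independent, so this choice is without loss of generality.
1. Q lies on line JL with JQ:QL = 1:4 ⇒ Q = (8/5, -11/5)
2·[LQR] = -8/5, 2·[RPL] = 1
[LQR]:[RPL] = -8/5:1 = -8/5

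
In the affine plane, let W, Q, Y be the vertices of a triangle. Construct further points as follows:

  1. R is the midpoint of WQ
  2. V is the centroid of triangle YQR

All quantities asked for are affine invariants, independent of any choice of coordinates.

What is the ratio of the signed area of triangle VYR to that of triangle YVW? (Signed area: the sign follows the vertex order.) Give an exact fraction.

Assign W = (0, 0), Q = (1, 0), Y = (0, 1) — the answer is frame-independent, so this choice is without loss of generality.
1. R is the midpoint of WQ ⇒ R = (1/2, 0)
2. V is the centroid of triangle YQR ⇒ V = (1/2, 1/3)
2·[VYR] = 1/6, 2·[YVW] = -1/2
[VYR]:[YVW] = 1/6:-1/2 = -1/3

[VYR]:[YVW] = -1/3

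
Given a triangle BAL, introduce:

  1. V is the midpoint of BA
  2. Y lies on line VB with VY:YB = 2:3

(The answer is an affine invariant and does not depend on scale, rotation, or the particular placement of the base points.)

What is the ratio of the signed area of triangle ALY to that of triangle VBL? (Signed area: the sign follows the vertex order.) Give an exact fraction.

Assign B = (0, 0), A = (1, 0), L = (0, 1) — the answer is frame-independent, so this choice is without loss of generality.
1. V is the midpoint of BA ⇒ V = (1/2, 0)
2. Y lies on line VB with VY:YB = 2:3 ⇒ Y = (3/10, 0)
2·[ALY] = 7/10, 2·[VBL] = -1/2
[ALY]:[VBL] = 7/10:-1/2 = -7/5

[ALY]:[VBL] = -7/5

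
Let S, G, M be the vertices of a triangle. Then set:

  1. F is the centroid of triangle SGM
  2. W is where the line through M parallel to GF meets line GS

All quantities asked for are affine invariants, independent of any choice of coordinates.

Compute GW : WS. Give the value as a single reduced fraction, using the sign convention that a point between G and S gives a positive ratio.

Choose coordinates S = (0, 0), G = (1, 0), M = (0, 1).
1. F is the centroid of triangle SGM ⇒ F = (1/3, 1/3)
2. W is where the line through M parallel to GF meets line GS ⇒ W = (2, 0)
W = G + t·(S−G) with t = -1, so GW:WS = t:(1−t) = -1:2

GW:WS = -1/2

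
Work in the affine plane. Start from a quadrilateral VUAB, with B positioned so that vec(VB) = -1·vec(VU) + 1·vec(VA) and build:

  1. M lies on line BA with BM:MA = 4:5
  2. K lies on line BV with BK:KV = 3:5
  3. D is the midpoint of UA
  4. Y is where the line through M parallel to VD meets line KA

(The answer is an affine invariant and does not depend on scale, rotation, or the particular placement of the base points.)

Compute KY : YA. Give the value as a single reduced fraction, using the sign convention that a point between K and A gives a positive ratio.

Choose coordinates V = (0, 0), U = (1, 0), A = (0, 1), B = (-1, 1).
1. M lies on line BA with BM:MA = 4:5 ⇒ M = (-5/9, 1)
2. K lies on line BV with BK:KV = 3:5 ⇒ K = (-5/8, 5/8)
3. D is the midpoint of UA ⇒ D = (1/2, 1/2)
4. Y is where the line through M parallel to VD meets line KA ⇒ Y = (-25/18, 1/6)
Y = K + t·(A−K) with t = -11/9, so KY:YA = t:(1−t) = -11/9:20/9

KY:YA = -11/20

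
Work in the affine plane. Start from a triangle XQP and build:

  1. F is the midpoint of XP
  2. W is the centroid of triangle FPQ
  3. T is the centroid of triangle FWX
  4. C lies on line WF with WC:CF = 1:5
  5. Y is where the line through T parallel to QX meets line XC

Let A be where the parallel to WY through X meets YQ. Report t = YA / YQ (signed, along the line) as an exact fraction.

Assign X = (0, 0), Q = (1, 0), P = (0, 1) — the answer is frame-independent, so this choice is without loss of generality.
1. F is the midpoint of XP ⇒ F = (0, 1/2)
2. W is the centroid of triangle FPQ ⇒ W = (1/3, 1/2)
3. T is the centroid of triangle FWX ⇒ T = (1/9, 1/3)
4. C lies on line WF with WC:CF = 1:5 ⇒ C = (5/18, 1/2)
5. Y is where the line through T parallel to QX meets line XC ⇒ Y = (5/27, 1/3)
through X parallel to WY: direction (-4/27, -1/6); meets YQ at A = (4/15, 3/10)
A = Y + t·(Q−Y) with t = 1/10

t = 1/10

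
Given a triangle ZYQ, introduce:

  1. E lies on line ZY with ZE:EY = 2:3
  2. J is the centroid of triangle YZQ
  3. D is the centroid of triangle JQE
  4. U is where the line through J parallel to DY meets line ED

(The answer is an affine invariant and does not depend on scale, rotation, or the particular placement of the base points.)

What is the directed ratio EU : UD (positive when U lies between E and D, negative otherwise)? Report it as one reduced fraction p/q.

Work in coordinates with Z = (0, 0), Y = (1, 0), Q = (0, 1).
1. E lies on line ZY with ZE:EY = 2:3 ⇒ E = (2/5, 0)
2. J is the centroid of triangle YZQ ⇒ J = (1/3, 1/3)
3. D is the centroid of triangle JQE ⇒ D = (11/45, 4/9)
4. U is where the line through J parallel to DY meets line ED ⇒ U = (73/270, 10/27)
U = E + t·(D−E) with t = 5/6, so EU:UD = t:(1−t) = 5/6:1/6

EU:UD = 5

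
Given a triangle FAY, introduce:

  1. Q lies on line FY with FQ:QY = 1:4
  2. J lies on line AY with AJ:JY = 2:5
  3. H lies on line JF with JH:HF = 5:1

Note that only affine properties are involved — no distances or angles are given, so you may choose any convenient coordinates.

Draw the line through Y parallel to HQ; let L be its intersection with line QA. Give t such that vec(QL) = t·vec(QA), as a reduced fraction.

Assign F = (0, 0), A = (1, 0), Y = (0, 1) — the answer is frame-independent, so this choice is without loss of generality.
1. Q lies on line FY with FQ:QY = 1:4 ⇒ Q = (0, 1/5)
2. J lies on line AY with AJ:JY = 2:5 ⇒ J = (5/7, 2/7)
3. H lies on line JF with JH:HF = 5:1 ⇒ H = (5/42, 1/21)
through Y parallel to HQ: direction (-5/42, 16/105); meets QA at L = (20/27, 7/135)
L = Q + t·(A−Q) with t = 20/27

t = 20/27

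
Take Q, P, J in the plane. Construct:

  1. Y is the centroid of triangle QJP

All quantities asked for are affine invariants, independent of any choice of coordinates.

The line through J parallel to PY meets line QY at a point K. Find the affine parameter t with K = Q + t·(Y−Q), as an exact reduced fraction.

t = 2

Choose coordinates Q = (0, 0), P = (1, 0), J = (0, 1).
1. Y is the centroid of triangle QJP ⇒ Y = (1/3, 1/3)
through J parallel to PY: direction (-2/3, 1/3); meets QY at K = (2/3, 2/3)
K = Q + t·(Y−Q) with t = 2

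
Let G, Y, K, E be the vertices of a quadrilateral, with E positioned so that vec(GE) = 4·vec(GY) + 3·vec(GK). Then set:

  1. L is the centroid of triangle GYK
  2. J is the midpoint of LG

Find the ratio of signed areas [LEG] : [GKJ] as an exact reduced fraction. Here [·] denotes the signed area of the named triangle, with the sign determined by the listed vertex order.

[LEG]:[GKJ] = 2

Set G = (0, 0), Y = (1, 0), K = (0, 1), E = (4, 3); any affine frame gives the same invariant.
1. L is the centroid of triangle GYK ⇒ L = (1/3, 1/3)
2. J is the midpoint of LG ⇒ J = (1/6, 1/6)
2·[LEG] = -1/3, 2·[GKJ] = -1/6
[LEG]:[GKJ] = -1/3:-1/6 = 2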